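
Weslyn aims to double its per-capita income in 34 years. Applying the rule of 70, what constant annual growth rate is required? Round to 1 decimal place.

approximately 2.1%

70 / 34 ≈ 2.06, so about 2.1% a year.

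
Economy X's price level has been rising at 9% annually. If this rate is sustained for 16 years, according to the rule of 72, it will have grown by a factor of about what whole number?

about 4 times

72/9 ≈ 8.00 years per doubling.
16 years fits 2 doublings: 2^2 = 4.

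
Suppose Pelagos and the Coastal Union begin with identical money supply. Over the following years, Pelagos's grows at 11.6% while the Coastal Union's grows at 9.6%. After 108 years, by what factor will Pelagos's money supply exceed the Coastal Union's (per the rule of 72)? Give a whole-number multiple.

Only the 2-point difference matters.
72/2 ≈ 36.00 years per doubling of the ratio; 108 years gives 3.00 doublings, so ≈ 8×.

about 8 times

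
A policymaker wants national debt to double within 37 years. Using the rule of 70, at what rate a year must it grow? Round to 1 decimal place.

≈ 1.9%

70 / 37 ≈ 1.89, so about 1.9% a year.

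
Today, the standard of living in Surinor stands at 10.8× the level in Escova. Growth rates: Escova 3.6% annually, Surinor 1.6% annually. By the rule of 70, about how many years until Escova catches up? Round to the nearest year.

The growth-rate gap is 3.6% − 1.6% = 2 percentage points.
So the ratio between them halves every 70/2 ≈ 35.00 years.
A 10.8× gap takes log₂(10.8) ≈ 3.43 halvings to close: 3.43 × 35.00 ≈ 120 years.

roughly 120 years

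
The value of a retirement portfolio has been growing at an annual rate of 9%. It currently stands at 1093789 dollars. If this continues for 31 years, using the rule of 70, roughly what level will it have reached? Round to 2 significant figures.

about 17000000 dollars

Doubling time ≈ 70/9 = 7.78 years.
31 years is 31/7.78 ≈ 3.98 doublings, a factor of 2^3.98 ≈ 15.78.
1093789 × 15.78 ≈ 17000000 dollars.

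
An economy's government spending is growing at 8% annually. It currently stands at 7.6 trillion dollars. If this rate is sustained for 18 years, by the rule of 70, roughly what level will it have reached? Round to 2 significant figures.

around 32 trillion dollars

It doubles every 70/8 ≈ 8.75 years, so 18 years is 2.06 doublings.
2^2.06 ≈ 4.17; 7.6 × 4.17 ≈ 32 trillion dollars.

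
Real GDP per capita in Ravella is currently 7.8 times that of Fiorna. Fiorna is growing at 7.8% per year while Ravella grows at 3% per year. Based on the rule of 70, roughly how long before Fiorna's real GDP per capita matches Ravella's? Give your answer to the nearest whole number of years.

The growth-rate gap is 7.8% − 3% = 4.8 percentage points.
So the ratio between them halves every 70/4.8 ≈ 14.58 years.
A 7.8 times gap takes log₂(7.8) ≈ 2.96 halvings to close: 2.96 × 14.58 ≈ 43 years.

roughly 43 years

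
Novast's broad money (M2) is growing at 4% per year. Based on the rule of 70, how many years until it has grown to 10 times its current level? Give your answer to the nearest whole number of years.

Doubling time ≈ 70/4 = 17.50 years.
Reaching 10× takes log₂(10) ≈ 3.32 doublings.
3.32 × 17.50 ≈ 58 years.

58 years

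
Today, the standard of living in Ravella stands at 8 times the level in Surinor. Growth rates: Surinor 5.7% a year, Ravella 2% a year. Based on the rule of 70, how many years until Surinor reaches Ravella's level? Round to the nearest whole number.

What matters is the difference: 3.7 pp.
Rule of 70 on the gap: the ratio halves every 70/3.7 ≈ 18.92 years.
An 8 times gap closes after 3 halvings: 3 × 18.92 ≈ 57 years.

around 57 years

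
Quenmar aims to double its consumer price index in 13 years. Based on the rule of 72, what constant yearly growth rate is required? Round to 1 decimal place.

72 / 13 ≈ 5.54, so about 5.5% per year.

around 5.5%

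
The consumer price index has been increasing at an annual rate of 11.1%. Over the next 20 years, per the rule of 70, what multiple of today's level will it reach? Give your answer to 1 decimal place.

around 9.0 times

Doubling time ≈ 70/11.1 = 6.31 years.
20 years / 6.31 ≈ 3.17 doublings → factor 2^3.17 ≈ 9.0.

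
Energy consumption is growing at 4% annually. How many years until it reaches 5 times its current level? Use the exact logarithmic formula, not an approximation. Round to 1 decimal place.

41.0 years

t = ln(5) / ln(1 + 0.04) = 1.6094 / 0.039221 ≈ 41.03.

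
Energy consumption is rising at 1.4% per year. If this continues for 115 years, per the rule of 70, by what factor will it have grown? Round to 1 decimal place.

Doubles every ≈ 50.00 years (70/1.4).
115 years is 2.30 doublings; 2^2.30 ≈ 4.9×.

about 4.9 times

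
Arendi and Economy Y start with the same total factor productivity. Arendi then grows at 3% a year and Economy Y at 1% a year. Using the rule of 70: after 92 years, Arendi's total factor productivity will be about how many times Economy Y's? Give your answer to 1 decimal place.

around 6.2 times

Only the 2-point difference matters.
70/2 ≈ 35.00 years per doubling of the ratio; 92 years gives 2.63 doublings, so ≈ 6.2×.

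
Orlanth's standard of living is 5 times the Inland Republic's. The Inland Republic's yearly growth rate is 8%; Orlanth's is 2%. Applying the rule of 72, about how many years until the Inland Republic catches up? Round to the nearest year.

about 28 years

The growth-rate gap is 8% − 2% = 6 percentage points.
So the ratio between them halves every 72/6 ≈ 12.00 years.
A 5 times gap takes log₂(5) ≈ 2.32 halvings to close: 2.32 × 12.00 ≈ 28 years.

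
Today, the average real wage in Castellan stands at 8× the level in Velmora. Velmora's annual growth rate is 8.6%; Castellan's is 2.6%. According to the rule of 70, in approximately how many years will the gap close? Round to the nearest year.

roughly 35 years

The growth-rate gap is 8.6% − 2.6% = 6 percentage points.
So the ratio between them halves every 70/6 ≈ 11.67 years.
An 8× gap closes after 3 halvings: 3 × 11.67 ≈ 35 years.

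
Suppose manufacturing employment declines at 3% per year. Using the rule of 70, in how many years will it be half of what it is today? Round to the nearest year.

The rule works in reverse for decay: 70/3 ≈ 23.33 years to halve.

around 23 years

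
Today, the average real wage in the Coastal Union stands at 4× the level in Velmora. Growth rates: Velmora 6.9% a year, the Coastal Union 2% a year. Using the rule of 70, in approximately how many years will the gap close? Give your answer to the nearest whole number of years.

What matters is the difference: 4.9 pp.
Rule of 70 on the gap: the ratio halves every 70/4.9 ≈ 14.29 years.
A 4× gap closes after 2 halvings: 2 × 14.29 ≈ 29 years.

about 29 years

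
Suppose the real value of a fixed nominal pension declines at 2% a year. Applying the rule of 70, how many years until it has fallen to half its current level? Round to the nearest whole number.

Halving time ≈ 70 / 2 = 35.00 → 35 years.

≈ 35 years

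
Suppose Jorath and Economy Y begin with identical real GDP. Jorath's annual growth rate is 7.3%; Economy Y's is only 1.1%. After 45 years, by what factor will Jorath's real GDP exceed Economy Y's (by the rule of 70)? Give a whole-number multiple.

Only the 6.2-point difference matters.
70/6.2 ≈ 11.29 years per doubling of the ratio; 45 years gives 3.99 doublings, so ≈ 16×.

about 16 times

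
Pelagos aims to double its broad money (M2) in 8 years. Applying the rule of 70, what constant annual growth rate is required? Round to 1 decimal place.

approximately 8.8%

70 / 8 ≈ 8.75, so about 8.8% annually.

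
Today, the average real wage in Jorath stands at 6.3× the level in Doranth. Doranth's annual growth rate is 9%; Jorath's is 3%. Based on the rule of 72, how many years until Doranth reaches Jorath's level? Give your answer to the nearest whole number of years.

roughly 32 years

The growth-rate gap is 9% − 3% = 6 percentage points.
So the ratio between them halves every 72/6 ≈ 12.00 years.
A 6.3× gap takes log₂(6.3) ≈ 2.66 halvings to close: 2.66 × 12.00 ≈ 32 years.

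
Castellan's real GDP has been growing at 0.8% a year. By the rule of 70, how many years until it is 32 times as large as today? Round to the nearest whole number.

At 0.8% it doubles every 70/0.8 ≈ 87.50 years.
32 = 2^5, so 5 doublings → 438 years.

about 438 years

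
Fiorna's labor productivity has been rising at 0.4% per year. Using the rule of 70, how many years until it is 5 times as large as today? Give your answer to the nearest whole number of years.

One doubling takes 70/0.4 = 175.00 years.
5× is log₂ 5 ≈ 2.32 doublings, so ≈ 2.32 × 175.00 = 406 years.

≈ 406 years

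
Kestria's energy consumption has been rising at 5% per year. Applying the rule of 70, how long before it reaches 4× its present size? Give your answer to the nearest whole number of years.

At 5% it doubles every 70/5 ≈ 14.00 years.
4× is 2 doublings, so 2 × 14.00 ≈ 28 years.

approximately 28 years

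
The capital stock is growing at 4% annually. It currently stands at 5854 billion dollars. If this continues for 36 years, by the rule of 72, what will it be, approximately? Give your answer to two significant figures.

Doubling time ≈ 72/4 = 18.00 years.
36 years is 36/18.00 ≈ 2.00 doublings, a factor of 2^2.00 ≈ 4.00.
5854 × 4.00 ≈ 23000 billion dollars.

around 23000 billion dollars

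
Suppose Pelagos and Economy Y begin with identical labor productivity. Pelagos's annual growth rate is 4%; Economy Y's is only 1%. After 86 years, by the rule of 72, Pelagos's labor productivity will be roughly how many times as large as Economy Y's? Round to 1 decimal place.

Rate gap = 4% − 1% = 3 points.
The ratio doubles every 72/3 ≈ 24.00 years.
86/24.00 ≈ 3.58 doublings → ratio ≈ 2^3.58 ≈ 12.0.

approximately 12.0 times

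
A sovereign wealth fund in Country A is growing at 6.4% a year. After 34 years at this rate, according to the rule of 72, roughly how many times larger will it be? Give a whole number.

≈ 8 times

72/6.4 ≈ 11.25 years per doubling.
34 years fits 3 doublings: 2^3 = 8.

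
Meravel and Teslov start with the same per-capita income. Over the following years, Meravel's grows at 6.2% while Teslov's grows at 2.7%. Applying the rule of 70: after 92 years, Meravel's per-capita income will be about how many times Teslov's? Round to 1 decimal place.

Only the 3.5-point difference matters.
70/3.5 ≈ 20.00 years per doubling of the ratio; 92 years gives 4.60 doublings, so ≈ 24.3×.

roughly 24.3 times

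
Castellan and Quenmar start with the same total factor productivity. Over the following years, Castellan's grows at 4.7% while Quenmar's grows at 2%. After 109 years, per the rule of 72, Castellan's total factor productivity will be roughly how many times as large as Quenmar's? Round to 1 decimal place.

Only the 2.7-point difference matters.
72/2.7 ≈ 26.67 years per doubling of the ratio; 109 years gives 4.09 doublings, so ≈ 17.0×.

≈ 17.0 times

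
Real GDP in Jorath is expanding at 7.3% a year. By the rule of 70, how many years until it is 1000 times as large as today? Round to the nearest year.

96 years

At 7.3% it doubles every 70/7.3 ≈ 9.59 years.
Reaching 1000× takes log₂(1000) ≈ 9.97 doublings.
9.97 × 9.59 ≈ 96 years.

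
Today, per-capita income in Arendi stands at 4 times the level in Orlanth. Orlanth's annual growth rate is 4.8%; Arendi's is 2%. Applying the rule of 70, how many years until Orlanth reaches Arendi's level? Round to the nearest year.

What matters is the difference: 2.8 pp.
Rule of 70 on the gap: the ratio halves every 70/2.8 ≈ 25.00 years.
A 4 times gap closes after 2 halvings: 2 × 25.00 ≈ 50 years.

roughly 50 years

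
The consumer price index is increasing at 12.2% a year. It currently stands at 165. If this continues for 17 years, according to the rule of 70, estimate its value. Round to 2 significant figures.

It doubles every 70/12.2 ≈ 5.74 years, so 17 years is 2.96 doublings.
2^2.96 ≈ 7.78; 165 × 7.78 ≈ 1300.

≈ 1300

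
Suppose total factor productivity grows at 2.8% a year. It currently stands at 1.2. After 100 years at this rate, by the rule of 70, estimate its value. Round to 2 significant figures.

Doubling time ≈ 70/2.8 = 25.00 years.
100 years is 100/25.00 ≈ 4.00 doublings, a factor of 2^4.00 ≈ 16.00.
1.2 × 16.00 ≈ 19.

around 19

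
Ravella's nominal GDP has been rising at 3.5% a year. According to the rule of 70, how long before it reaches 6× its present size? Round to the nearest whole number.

At 3.5% it doubles every 70/3.5 ≈ 20.00 years.
Reaching 6× takes log₂(6) ≈ 2.58 doublings.
2.58 × 20.00 ≈ 52 years.

approximately 52 years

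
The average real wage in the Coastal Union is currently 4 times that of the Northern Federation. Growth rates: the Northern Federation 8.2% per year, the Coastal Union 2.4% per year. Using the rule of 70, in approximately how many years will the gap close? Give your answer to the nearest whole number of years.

The growth-rate gap is 8.2% − 2.4% = 5.8 percentage points.
So the ratio between them halves every 70/5.8 ≈ 12.07 years.
A 4 times gap closes after 2 halvings: 2 × 12.07 ≈ 24 years.

24 years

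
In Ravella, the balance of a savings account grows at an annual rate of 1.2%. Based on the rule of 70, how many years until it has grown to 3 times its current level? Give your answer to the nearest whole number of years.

approximately 92 years

One doubling takes 70/1.2 = 58.33 years.
Reaching 3× takes log₂(3) ≈ 1.58 doublings.
1.58 × 58.33 ≈ 92 years.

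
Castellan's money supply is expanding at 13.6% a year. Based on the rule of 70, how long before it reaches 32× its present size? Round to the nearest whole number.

At 13.6% it doubles every 70/13.6 ≈ 5.15 years.
Getting to 32× needs 5 doublings: 5 × 5.15 ≈ 26 years.

approximately 26 years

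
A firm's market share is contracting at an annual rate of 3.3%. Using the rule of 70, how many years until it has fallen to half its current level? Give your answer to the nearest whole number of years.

roughly 21 years

The rule works in reverse for decay: 70/3.3 ≈ 21.21 years to halve.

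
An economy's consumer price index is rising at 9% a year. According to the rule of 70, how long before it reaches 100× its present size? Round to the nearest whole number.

52 years

Doubling time ≈ 70/9 = 7.78 years.
100× is log₂ 100 ≈ 6.64 doublings, so ≈ 6.64 × 7.78 = 52 years.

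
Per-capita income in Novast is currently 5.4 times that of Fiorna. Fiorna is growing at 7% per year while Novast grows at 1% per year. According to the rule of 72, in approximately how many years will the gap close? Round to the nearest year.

What matters is the difference: 6 pp.
Rule of 72 on the gap: the ratio halves every 72/6 ≈ 12.00 years.
A 5.4 times gap takes log₂(5.4) ≈ 2.43 halvings to close: 2.43 × 12.00 ≈ 29 years.

≈ 29 years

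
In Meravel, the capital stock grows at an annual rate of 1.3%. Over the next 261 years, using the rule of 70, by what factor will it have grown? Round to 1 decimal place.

28.8 times

Doubles every ≈ 53.85 years (70/1.3).
261 years is 4.85 doublings; 2^4.85 ≈ 28.8×.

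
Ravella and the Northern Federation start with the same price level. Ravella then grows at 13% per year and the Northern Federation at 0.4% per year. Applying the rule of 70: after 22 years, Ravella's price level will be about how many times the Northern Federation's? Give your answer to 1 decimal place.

Only the 12.6-point difference matters.
70/12.6 ≈ 5.56 years per doubling of the ratio; 22 years gives 3.96 doublings, so ≈ 15.6×.

≈ 15.6 times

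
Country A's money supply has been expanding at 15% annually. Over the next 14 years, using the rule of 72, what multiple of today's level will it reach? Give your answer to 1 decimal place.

Doubling time ≈ 72/15 = 4.80 years.
14 years / 4.80 ≈ 2.92 doublings → factor 2^2.92 ≈ 7.6.

7.6 times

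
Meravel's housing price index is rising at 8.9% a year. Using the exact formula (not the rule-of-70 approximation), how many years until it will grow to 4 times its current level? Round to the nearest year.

16 years

t = ln(4) / ln(1 + 0.089) = 1.3863 / 0.085260 ≈ 16.26.
≈ 16 years.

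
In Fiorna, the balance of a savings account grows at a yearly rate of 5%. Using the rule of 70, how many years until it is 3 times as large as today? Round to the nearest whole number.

approximately 22 years

At 5% it doubles every 70/5 ≈ 14.00 years.
3× is log₂ 3 ≈ 1.58 doublings, so ≈ 1.58 × 14.00 = 22 years.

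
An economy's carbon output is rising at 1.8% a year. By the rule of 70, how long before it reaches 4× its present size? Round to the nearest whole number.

One doubling takes 70/1.8 = 38.89 years.
4× is 2 doublings, so 2 × 38.89 ≈ 78 years.

roughly 78 years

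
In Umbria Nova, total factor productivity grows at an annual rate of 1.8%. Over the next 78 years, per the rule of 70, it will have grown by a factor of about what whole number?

roughly 4 times

Doubling time ≈ 70/1.8 = 38.89 years.
78/38.89 ≈ 2 doublings, so about 2^2 = 4×.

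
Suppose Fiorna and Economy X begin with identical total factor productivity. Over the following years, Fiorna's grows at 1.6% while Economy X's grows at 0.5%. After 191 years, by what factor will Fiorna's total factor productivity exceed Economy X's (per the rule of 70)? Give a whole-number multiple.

Rate gap = 1.6% − 0.5% = 1.1 points.
The ratio doubles every 70/1.1 ≈ 63.64 years.
191/63.64 ≈ 3.00 doublings → ratio ≈ 2^3.00 ≈ 8.

≈ 8 times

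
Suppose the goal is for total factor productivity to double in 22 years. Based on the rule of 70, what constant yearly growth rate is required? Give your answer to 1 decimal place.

70 / 22 ≈ 3.18, so about 3.2% per year.

roughly 3.2%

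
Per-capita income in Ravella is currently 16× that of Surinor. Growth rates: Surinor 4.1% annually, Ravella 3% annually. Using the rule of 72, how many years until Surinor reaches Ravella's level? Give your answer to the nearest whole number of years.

about 262 years

The growth-rate gap is 4.1% − 3% = 1.1 percentage points.
So the ratio between them halves every 72/1.1 ≈ 65.45 years.
A 16× gap closes after 4 halvings: 4 × 65.45 ≈ 262 years.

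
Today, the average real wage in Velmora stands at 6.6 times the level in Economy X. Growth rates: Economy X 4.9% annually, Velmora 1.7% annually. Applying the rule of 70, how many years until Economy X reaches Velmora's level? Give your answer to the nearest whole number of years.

approximately 60 years

The growth-rate gap is 4.9% − 1.7% = 3.2 percentage points.
So the ratio between them halves every 70/3.2 ≈ 21.88 years.
A 6.6 times gap takes log₂(6.6) ≈ 2.72 halvings to close: 2.72 × 21.88 ≈ 60 years.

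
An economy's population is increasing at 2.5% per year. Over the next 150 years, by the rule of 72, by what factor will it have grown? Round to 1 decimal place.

Doubling time ≈ 72/2.5 = 28.80 years.
150 years / 28.80 ≈ 5.21 doublings → factor 2^5.21 ≈ 37.0.

37.0 times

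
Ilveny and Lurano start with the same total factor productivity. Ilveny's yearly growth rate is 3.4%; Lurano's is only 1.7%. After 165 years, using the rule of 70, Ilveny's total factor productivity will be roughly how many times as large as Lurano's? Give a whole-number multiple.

Only the 1.7-point difference matters.
70/1.7 ≈ 41.18 years per doubling of the ratio; 165 years gives 4.01 doublings, so ≈ 16×.

about 16 times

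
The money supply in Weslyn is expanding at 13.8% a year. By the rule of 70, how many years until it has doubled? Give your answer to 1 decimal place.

approximately 5.1 years

70/13.8 ≈ 5.07, so it doubles roughly every 5.1 years.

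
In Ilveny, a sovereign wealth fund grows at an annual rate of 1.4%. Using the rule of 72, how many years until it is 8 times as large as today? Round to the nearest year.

roughly 154 years

One doubling takes 72/1.4 = 51.43 years.
8 = 2^3, so 3 doublings → 154 years.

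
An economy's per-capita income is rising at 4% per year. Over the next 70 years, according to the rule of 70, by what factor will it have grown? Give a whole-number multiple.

Doubling time ≈ 70/4 = 17.50 years.
70/17.50 ≈ 4 doublings, so about 2^4 = 16×.

roughly 16 times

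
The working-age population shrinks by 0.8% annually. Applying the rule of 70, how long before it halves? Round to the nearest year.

The rule works in reverse for decay: 70/0.8 ≈ 87.50 years to halve.

approximately 88 years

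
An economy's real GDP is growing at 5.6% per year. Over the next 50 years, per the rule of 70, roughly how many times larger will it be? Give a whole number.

At 5.6% one doubling takes ≈ 12.50 years; 50 years is 4 of them, so ×16.

approximately 16 times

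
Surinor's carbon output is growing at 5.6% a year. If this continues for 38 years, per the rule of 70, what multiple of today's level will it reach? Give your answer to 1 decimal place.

roughly 8.2 times

Doubles every ≈ 12.50 years (70/5.6).
38 years is 3.04 doublings; 2^3.04 ≈ 8.2×.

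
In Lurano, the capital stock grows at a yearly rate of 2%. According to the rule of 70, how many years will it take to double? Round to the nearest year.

approximately 35 years

70/2 ≈ 35.00, so it doubles roughly every 35 years.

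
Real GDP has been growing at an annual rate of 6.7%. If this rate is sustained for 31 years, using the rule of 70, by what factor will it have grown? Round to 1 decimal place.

Doubles every ≈ 10.45 years (70/6.7).
31 years is 2.97 doublings; 2^2.97 ≈ 7.8×.

≈ 7.8 times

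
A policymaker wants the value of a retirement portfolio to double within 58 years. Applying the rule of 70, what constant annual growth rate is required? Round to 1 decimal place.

70 / 58 ≈ 1.21, so about 1.2% a year.

1.2% a year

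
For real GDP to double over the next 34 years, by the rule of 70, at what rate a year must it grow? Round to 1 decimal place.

roughly 2.1%

70 / 34 ≈ 2.06, so about 2.1% a year.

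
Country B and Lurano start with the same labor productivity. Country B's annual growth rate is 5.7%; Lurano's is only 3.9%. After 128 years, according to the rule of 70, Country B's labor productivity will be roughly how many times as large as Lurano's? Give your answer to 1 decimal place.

≈ 9.8 times

Only the 1.8-point difference matters.
70/1.8 ≈ 38.89 years per doubling of the ratio; 128 years gives 3.29 doublings, so ≈ 9.8×.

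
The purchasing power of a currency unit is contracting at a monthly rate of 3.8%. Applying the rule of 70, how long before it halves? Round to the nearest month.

Halving time ≈ 70 / 3.8 = 18.42 → 18 months.

≈ 18 months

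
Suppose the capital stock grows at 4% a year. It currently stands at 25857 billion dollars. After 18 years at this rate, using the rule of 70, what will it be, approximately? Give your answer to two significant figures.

53000 billion dollars

It doubles every 70/4 ≈ 17.50 years, so 18 years is 1.03 doublings.
2^1.03 ≈ 2.04; 25857 × 2.04 ≈ 53000 billion dollars.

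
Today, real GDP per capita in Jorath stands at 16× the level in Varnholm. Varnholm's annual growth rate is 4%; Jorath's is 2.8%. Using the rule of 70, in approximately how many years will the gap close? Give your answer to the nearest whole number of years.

roughly 233 years

The growth-rate gap is 4% − 2.8% = 1.2 percentage points.
So the ratio between them halves every 70/1.2 ≈ 58.33 years.
A 16× gap closes after 4 halvings: 4 × 58.33 ≈ 233 years.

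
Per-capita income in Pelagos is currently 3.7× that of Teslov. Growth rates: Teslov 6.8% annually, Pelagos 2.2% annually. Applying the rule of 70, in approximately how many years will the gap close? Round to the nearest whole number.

approximately 29 years

What matters is the difference: 4.6 pp.
Rule of 70 on the gap: the ratio halves every 70/4.6 ≈ 15.22 years.
A 3.7× gap takes log₂(3.7) ≈ 1.89 halvings to close: 1.89 × 15.22 ≈ 29 years.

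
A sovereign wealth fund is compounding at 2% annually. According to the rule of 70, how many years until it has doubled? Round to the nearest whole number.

Doubling time ≈ 70 / 2 = 35.00 years.

35 years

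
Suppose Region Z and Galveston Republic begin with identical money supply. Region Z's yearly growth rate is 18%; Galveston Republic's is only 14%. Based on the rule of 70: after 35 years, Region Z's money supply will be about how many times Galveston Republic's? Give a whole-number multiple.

Region Z pulls ahead at 4 pp per year, so the ratio doubles every 70/4 ≈ 17.50 years.
In 35 years that's 2.00 doublings: 2^2.00 ≈ 4.

roughly 4 times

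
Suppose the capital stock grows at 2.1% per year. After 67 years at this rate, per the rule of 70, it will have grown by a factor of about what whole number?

Doubling time ≈ 70/2.1 = 33.33 years.
67/33.33 ≈ 2 doublings, so about 2^2 = 4×.

around 4 times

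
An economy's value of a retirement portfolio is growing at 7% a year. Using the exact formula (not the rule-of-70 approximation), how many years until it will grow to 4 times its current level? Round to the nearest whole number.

t = ln(4) / ln(1 + 0.07) = 1.3863 / 0.067659 ≈ 20.49.
≈ 20 years.

20 years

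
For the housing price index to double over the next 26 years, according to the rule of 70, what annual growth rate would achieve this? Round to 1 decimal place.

70 / 26 ≈ 2.69, so about 2.7% annually.

around 2.7%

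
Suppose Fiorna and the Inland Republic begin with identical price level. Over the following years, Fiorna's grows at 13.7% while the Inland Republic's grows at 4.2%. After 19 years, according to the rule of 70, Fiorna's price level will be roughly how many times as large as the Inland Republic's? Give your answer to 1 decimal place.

around 6.0 times

Fiorna pulls ahead at 9.5 pp per year, so the ratio doubles every 70/9.5 ≈ 7.37 years.
In 19 years that's 2.58 doublings: 2^2.58 ≈ 6.0.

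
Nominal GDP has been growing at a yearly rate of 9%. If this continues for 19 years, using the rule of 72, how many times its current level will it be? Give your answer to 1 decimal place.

Doubling time ≈ 72/9 = 8.00 years.
19 years / 8.00 ≈ 2.38 doublings → factor 2^2.38 ≈ 5.2.

about 5.2 times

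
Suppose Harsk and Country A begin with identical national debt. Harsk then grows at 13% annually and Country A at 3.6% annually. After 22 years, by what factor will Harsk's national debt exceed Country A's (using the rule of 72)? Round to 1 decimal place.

around 7.3 times

Only the 9.4-point difference matters.
72/9.4 ≈ 7.66 years per doubling of the ratio; 22 years gives 2.87 doublings, so ≈ 7.3×.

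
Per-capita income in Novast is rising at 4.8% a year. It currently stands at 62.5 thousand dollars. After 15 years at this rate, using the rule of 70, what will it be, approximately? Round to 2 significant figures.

It doubles every 70/4.8 ≈ 14.58 years, so 15 years is 1.03 doublings.
2^1.03 ≈ 2.04; 62.5 × 2.04 ≈ 130 thousand dollars.

roughly 130 thousand dollars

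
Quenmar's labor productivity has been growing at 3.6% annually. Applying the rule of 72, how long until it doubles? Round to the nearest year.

72/3.6 ≈ 20.00, so it doubles roughly every 20 years.

≈ 20 years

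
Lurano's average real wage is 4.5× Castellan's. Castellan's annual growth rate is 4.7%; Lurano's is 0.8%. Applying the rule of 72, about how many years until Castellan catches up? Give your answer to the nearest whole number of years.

around 40 years

What matters is the difference: 3.9 pp.
Rule of 72 on the gap: the ratio halves every 72/3.9 ≈ 18.46 years.
A 4.5× gap takes log₂(4.5) ≈ 2.17 halvings to close: 2.17 × 18.46 ≈ 40 years.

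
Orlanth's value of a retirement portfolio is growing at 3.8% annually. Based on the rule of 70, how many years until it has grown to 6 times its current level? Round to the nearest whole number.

One doubling takes 70/3.8 = 18.42 years.
6× is log₂ 6 ≈ 2.58 doublings, so ≈ 2.58 × 18.42 = 48 years.

≈ 48 years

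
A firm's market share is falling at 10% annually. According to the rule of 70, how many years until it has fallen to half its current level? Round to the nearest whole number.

around 7 years

The rule works in reverse for decay: 70/10 ≈ 7.00 years to halve.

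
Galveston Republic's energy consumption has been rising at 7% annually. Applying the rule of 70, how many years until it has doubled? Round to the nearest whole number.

At 7%, doubling takes about 70/7 = 10.00 years.

around 10 years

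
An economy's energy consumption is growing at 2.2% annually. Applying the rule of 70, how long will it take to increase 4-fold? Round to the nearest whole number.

One doubling takes 70/2.2 = 31.82 years.
4 = 2^2, so 2 doublings → 64 years.

about 64 years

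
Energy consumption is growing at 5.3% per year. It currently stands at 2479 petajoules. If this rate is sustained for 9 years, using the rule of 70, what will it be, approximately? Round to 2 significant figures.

about 4000 petajoules

Doubling time ≈ 70/5.3 = 13.21 years.
9 years is 9/13.21 ≈ 0.68 doublings, a factor of 2^0.68 ≈ 1.60.
2479 × 1.60 ≈ 4000 petajoules.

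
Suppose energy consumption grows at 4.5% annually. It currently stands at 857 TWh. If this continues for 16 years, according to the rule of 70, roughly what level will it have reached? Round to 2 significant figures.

roughly 1700 TWh

It doubles every 70/4.5 ≈ 15.56 years, so 16 years is 1.03 doublings.
2^1.03 ≈ 2.04; 857 × 2.04 ≈ 1700 TWh.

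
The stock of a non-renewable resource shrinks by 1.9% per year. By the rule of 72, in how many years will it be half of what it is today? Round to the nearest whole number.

The rule works in reverse for decay: 72/1.9 ≈ 37.89 years to halve.

about 38 years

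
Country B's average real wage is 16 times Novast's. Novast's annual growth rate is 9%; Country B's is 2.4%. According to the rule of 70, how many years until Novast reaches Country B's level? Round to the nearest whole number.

about 42 years

The growth-rate gap is 9% − 2.4% = 6.6 percentage points.
So the ratio between them halves every 70/6.6 ≈ 10.61 years.
A 16 times gap closes after 4 halvings: 4 × 10.61 ≈ 42 years.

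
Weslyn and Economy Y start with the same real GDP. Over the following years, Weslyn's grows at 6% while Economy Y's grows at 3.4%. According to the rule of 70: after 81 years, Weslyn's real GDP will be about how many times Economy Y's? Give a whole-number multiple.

Only the 2.6-point difference matters.
70/2.6 ≈ 26.92 years per doubling of the ratio; 81 years gives 3.01 doublings, so ≈ 8×.

8 times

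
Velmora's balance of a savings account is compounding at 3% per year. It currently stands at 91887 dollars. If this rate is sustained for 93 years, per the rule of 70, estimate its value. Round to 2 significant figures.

≈ 1500000 dollars

Doubling time ≈ 70/3 = 23.33 years.
93 years is 93/23.33 ≈ 3.99 doublings, a factor of 2^3.99 ≈ 15.89.
91887 × 15.89 ≈ 1500000 dollars.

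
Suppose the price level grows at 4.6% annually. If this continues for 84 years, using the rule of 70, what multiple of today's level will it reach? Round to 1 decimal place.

roughly 45.9 times

Doubling time ≈ 70/4.6 = 15.22 years.
84 years / 15.22 ≈ 5.52 doublings → factor 2^5.52 ≈ 45.9.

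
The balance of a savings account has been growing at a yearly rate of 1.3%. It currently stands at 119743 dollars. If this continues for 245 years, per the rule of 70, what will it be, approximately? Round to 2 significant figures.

roughly 2800000 dollars

Doubling time ≈ 70/1.3 = 53.85 years.
245 years is 245/53.85 ≈ 4.55 doublings, a factor of 2^4.55 ≈ 23.43.
119743 × 23.43 ≈ 2800000 dollars.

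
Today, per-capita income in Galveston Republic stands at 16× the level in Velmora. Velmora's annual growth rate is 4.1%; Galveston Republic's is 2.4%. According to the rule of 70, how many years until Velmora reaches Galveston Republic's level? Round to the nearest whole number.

What matters is the difference: 1.7 pp.
Rule of 70 on the gap: the ratio halves every 70/1.7 ≈ 41.18 years.
A 16× gap closes after 4 halvings: 4 × 41.18 ≈ 165 years.

around 165 years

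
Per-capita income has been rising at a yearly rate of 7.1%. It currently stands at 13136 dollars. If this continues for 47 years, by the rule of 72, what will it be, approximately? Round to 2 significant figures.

≈ 330000 dollars

Doubling time ≈ 72/7.1 = 10.14 years.
47 years is 47/10.14 ≈ 4.64 doublings, a factor of 2^4.64 ≈ 24.93.
13136 × 24.93 ≈ 330000 dollars.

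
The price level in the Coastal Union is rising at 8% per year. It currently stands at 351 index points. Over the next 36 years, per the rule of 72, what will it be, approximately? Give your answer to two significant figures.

Doubling time ≈ 72/8 = 9.00 years.
36 years is 36/9.00 ≈ 4.00 doublings, a factor of 2^4.00 ≈ 16.00.
351 × 16.00 ≈ 5600 index points.

approximately 5600 index points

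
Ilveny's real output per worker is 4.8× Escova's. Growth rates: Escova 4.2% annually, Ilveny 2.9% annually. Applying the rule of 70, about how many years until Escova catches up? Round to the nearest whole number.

Escova gains on Ilveny at 4.2% − 2.9% = 1.3 points a year.
At that relative rate the gap halves every 70/1.3 ≈ 53.85 years.
A 4.8× gap takes log₂(4.8) ≈ 2.26 halvings to close: 2.26 × 53.85 ≈ 122 years.

roughly 122 years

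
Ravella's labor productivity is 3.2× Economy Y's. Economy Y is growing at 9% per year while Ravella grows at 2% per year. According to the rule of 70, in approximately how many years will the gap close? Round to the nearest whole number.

≈ 17 years

What matters is the difference: 7 pp.
Rule of 70 on the gap: the ratio halves every 70/7 ≈ 10.00 years.
A 3.2× gap takes log₂(3.2) ≈ 1.68 halvings to close: 1.68 × 10.00 ≈ 17 years.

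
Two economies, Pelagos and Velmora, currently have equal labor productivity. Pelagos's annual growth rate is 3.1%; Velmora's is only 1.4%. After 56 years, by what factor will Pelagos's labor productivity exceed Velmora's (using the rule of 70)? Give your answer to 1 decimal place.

≈ 2.6 times

Pelagos pulls ahead at 1.7 pp per year, so the ratio doubles every 70/1.7 ≈ 41.18 years.
In 56 years that's 1.36 doublings: 2^1.36 ≈ 2.6.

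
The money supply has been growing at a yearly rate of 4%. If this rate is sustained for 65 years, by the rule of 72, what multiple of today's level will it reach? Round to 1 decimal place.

about 12.2 times

Doubling time ≈ 72/4 = 18.00 years.
65 years / 18.00 ≈ 3.61 doublings → factor 2^3.61 ≈ 12.2.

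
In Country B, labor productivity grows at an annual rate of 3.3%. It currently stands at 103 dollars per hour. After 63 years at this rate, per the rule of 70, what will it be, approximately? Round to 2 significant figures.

Doubling time ≈ 70/3.3 = 21.21 years.
63 years is 63/21.21 ≈ 2.97 doublings, a factor of 2^2.97 ≈ 7.84.
103 × 7.84 ≈ 810 dollars per hour.

roughly 810 dollars per hour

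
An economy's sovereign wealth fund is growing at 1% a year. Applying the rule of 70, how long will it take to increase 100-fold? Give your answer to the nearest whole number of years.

around 465 years

One doubling takes 70/1 = 70.00 years.
100× is log₂ 100 ≈ 6.64 doublings, so ≈ 6.64 × 70.00 = 465 years.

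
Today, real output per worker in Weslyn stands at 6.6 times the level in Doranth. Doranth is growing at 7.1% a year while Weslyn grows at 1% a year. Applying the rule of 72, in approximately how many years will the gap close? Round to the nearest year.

Doranth gains on Weslyn at 7.1% − 1% = 6.1 points a year.
At that relative rate the gap halves every 72/6.1 ≈ 11.80 years.
A 6.6 times gap takes log₂(6.6) ≈ 2.72 halvings to close: 2.72 × 11.80 ≈ 32 years.

32 years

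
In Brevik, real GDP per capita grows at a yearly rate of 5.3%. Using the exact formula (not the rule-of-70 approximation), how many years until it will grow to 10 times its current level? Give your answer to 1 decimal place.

44.6 years

t = ln(10) / ln(1 + 0.053) = 2.3026 / 0.051643 ≈ 44.59.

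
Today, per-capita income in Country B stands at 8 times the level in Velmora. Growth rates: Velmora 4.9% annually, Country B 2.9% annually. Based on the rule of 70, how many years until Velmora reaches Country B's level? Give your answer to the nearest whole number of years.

The growth-rate gap is 4.9% − 2.9% = 2 percentage points.
So the ratio between them halves every 70/2 ≈ 35.00 years.
An 8 times gap closes after 3 halvings: 3 × 35.00 ≈ 105 years.

approximately 105 years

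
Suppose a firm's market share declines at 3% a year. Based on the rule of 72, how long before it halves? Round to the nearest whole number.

The rule works in reverse for decay: 72/3 ≈ 24.00 years to halve.

≈ 24 years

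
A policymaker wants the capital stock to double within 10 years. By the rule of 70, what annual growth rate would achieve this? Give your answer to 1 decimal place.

70 / 10 ≈ 7.00, so about 7.0% a year.

around 7.0% a year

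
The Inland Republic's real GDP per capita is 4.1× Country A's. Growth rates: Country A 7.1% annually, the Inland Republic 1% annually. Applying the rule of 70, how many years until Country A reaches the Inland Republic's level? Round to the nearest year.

Country A gains on the Inland Republic at 7.1% − 1% = 6.1 points a year.
At that relative rate the gap halves every 70/6.1 ≈ 11.48 years.
A 4.1× gap takes log₂(4.1) ≈ 2.04 halvings to close: 2.04 × 11.48 ≈ 23 years.

≈ 23 years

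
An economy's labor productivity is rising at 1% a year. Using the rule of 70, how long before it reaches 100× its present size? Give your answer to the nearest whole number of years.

Doubling time ≈ 70/1 = 70.00 years.
100× is log₂ 100 ≈ 6.64 doublings, so ≈ 6.64 × 70.00 = 465 years.

approximately 465 years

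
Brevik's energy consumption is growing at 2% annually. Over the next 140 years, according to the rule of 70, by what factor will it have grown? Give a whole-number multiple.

70/2 ≈ 35.00 years per doubling.
140 years fits 4 doublings: 2^4 = 16.

about 16 times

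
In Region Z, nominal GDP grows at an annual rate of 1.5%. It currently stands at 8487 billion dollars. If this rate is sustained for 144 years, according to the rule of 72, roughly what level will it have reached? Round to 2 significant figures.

It doubles every 72/1.5 ≈ 48.00 years, so 144 years is 3.00 doublings.
2^3.00 ≈ 8.00; 8487 × 8.00 ≈ 68000 billion dollars.

approximately 68000 billion dollars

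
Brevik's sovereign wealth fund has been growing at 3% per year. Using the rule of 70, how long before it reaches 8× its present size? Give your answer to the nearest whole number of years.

One doubling takes 70/3 = 23.33 years.
Getting to 8× needs 3 doublings: 3 × 23.33 ≈ 70 years.

roughly 70 years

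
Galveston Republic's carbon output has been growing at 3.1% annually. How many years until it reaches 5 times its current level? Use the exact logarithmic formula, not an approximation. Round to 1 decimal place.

t = ln(5) / ln(1 + 0.031) = 1.6094 / 0.030529 ≈ 52.72.

52.7 years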